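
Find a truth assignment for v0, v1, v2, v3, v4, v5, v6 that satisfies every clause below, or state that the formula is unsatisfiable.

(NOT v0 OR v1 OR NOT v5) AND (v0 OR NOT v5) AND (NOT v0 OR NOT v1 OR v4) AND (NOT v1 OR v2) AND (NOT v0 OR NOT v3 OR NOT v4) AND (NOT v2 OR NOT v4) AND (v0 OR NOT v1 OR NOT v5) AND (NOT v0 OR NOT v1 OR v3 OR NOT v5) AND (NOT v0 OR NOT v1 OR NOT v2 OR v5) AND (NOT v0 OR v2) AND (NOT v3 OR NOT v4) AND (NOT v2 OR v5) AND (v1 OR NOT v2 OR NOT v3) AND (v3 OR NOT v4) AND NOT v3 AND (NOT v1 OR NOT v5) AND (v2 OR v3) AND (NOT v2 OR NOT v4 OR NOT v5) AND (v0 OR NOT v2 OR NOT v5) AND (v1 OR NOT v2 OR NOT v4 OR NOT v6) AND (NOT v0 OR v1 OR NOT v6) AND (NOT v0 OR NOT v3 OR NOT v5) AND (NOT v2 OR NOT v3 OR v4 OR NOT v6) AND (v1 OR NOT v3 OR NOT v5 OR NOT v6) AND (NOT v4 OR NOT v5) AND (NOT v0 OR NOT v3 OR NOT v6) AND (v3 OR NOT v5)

Case v3 = True:
  Clause (NOT v3) is falsified — contradiction.
Case v3 = False:
  (v3 OR NOT v4) forces v4 = False.
  (v2 OR v3) forces v2 = True.
  (NOT v2 OR v5) forces v5 = True.
  Clause (v3 OR NOT v5) is falsified — contradiction.
Both cases fail, so the formula is unsatisfiable.

The formula is unsatisfiable.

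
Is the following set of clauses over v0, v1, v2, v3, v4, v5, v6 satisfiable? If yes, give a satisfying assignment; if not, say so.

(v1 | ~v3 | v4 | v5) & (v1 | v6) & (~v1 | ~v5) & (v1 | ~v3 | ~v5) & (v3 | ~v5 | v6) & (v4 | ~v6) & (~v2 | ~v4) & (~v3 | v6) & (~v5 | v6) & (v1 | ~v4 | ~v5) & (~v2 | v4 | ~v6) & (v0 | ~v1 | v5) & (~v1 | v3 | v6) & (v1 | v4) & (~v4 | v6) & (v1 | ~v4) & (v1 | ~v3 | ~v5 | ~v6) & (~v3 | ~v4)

Set v0 = True.
Try v1 = False:
  (v1 | v6) forces v6 = True.
  (v4 | ~v6) forces v4 = True.
  clause (v1 | ~v4) is falsified — backtrack.
So v1 = True.
  then (~v1 | ~v5) forces v5 = False.
Set v2 = False.
Set v3 = False.
  then (~v1 | v3 | v6) forces v6 = True.
  then (v4 | ~v6) forces v4 = True.
All clauses satisfied.

v0=T, v1=T, v2=F, v3=F, v4=T, v5=F, v6=T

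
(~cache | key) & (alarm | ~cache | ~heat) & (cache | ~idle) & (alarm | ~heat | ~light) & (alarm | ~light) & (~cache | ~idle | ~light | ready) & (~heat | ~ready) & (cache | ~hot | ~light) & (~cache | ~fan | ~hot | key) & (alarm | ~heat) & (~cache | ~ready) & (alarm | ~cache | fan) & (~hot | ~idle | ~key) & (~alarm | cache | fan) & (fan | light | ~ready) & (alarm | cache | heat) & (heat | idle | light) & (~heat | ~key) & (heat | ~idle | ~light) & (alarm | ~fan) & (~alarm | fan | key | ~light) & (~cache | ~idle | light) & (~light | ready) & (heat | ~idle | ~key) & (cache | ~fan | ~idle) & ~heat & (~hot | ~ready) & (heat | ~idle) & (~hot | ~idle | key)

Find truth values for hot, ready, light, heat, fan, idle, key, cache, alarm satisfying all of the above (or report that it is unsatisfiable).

hot = False; ready = True; light = True; heat = False; fan = True; idle = False; key = False; cache = False; alarm = True

Unit clause (~heat) forces heat = False.
In (heat | ~idle) only ~idle is left, so idle = False.
In (heat | idle | light) only light is left, so light = True.
In (~light | ready) only ready is left, so ready = True.
In (~hot | ~ready) only ~hot is left, so hot = False.
In (alarm | ~light) only alarm is left, so alarm = True.
In (~cache | ~ready) only ~cache is left, so cache = False.
In (~alarm | cache | fan) only fan is left, so fan = True.
Set key = False.
All clauses satisfied.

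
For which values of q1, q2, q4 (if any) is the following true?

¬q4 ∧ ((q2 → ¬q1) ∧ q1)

q1 = True; q2 = False; q4 = False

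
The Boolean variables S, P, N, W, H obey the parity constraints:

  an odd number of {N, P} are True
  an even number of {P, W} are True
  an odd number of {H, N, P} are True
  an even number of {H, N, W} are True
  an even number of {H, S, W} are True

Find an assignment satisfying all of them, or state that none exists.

Unsatisfiable — no assignment works.

Adding constraints 2, 3, 4 mod 2: every variable appears an even number of times on the left, so the left side is 0.
But the right sides sum to 1 (mod 2). 0 ≠ 1 — the system is inconsistent.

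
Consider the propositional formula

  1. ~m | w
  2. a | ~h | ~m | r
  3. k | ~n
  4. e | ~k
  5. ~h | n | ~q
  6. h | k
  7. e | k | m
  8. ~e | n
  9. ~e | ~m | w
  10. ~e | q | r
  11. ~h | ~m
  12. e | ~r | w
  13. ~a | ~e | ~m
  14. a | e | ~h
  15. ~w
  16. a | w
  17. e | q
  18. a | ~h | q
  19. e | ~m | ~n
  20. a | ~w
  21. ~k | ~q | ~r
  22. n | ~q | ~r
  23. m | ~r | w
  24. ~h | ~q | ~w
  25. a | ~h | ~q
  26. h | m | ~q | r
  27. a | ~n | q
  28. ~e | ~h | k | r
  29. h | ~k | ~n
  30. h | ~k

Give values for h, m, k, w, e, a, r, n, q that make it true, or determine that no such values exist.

h = True; m = False; k = True; w = False; e = True; a = True; r = False; n = True; q = True

Unit clause (~w) forces w = False.
In (a | w) only a is left, so a = True.
In (~m | w) only ~m is left, so m = False.
In (m | ~r | w) only ~r is left, so r = False.
Try h = False:
  (h | k) forces k = True.
  clause (h | ~k) is falsified — backtrack.
So h = True.
Set k = True.
  then (e | ~k) forces e = True.
  then (~e | n) forces n = True.
  then (~e | q | r) forces q = True.
All clauses satisfied.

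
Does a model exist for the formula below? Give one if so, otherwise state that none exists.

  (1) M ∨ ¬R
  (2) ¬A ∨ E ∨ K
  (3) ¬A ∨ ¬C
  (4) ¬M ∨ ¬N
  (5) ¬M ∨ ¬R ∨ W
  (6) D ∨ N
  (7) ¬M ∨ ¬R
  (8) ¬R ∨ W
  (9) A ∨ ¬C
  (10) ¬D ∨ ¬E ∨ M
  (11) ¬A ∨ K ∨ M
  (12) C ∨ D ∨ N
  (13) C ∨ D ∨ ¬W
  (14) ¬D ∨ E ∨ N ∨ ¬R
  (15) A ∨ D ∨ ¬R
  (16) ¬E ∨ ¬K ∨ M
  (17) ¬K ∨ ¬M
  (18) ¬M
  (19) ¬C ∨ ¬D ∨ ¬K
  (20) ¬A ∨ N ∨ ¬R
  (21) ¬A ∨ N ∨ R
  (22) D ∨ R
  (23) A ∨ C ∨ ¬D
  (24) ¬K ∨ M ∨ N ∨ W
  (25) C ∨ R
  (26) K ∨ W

UNSATISFIABLE

Case C = True:
  (¬A ∨ ¬C) forces A = False.
  Clause (A ∨ ¬C) is falsified — contradiction.
Case C = False:
  (¬M) forces M = False.
  (M ∨ ¬R) forces R = False.
  Clause (C ∨ R) is falsified — contradiction.
Both cases fail, so the formula is unsatisfiable.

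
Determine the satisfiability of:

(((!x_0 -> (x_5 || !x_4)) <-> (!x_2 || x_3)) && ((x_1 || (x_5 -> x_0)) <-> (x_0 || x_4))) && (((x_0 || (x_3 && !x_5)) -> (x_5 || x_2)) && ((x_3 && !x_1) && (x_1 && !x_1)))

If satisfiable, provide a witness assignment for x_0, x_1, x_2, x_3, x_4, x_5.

Case x_1 = True: the conjunct !x_1 is False.
Case x_1 = False: the conjunct x_1 is False.
Both cases fail — unsatisfiable.

The formula is unsatisfiable.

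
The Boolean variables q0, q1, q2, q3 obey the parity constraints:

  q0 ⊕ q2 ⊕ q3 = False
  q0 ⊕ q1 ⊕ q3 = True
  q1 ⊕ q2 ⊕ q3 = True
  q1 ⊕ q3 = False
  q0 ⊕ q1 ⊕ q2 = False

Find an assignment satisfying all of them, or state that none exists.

q0 = True; q1 = False; q2 = True; q3 = False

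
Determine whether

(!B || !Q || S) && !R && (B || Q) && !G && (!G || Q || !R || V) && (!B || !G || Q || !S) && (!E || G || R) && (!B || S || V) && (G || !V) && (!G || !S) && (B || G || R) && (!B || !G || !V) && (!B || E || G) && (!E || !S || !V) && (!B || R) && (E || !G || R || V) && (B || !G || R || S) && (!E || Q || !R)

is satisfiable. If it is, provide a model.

Case G = True:
  Clause (!G) is falsified — contradiction.
Case G = False:
  (!R) forces R = False.
  (!E || G || R) forces E = False.
  (G || !V) forces V = False.
  (B || G || R) forces B = True.
  Clause (!B || E || G) is falsified — contradiction.
Both cases fail, so the formula is unsatisfiable.

UNSATISFIABLE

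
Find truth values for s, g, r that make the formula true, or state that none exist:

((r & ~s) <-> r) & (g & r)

s = False, g = True, r = True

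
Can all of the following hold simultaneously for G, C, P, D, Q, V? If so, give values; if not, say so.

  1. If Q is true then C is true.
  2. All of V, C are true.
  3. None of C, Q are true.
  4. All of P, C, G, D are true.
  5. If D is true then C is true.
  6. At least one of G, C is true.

Unsatisfiable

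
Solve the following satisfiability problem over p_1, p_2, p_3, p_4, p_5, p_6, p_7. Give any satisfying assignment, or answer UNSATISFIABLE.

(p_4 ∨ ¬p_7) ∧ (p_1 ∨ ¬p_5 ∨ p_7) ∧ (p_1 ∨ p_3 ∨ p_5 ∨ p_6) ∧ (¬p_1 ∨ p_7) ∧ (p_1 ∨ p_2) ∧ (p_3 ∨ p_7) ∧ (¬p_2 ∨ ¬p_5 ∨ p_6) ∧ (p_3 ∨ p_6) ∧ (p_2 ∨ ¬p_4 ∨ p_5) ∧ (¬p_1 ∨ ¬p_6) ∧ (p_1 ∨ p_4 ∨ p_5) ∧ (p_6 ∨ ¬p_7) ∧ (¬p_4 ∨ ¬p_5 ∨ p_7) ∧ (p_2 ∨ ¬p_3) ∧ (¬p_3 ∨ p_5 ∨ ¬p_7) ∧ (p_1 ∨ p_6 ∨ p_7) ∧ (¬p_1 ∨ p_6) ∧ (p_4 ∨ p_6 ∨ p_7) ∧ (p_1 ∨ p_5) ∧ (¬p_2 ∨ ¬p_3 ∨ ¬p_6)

p_1 = False; p_2 = True; p_3 = False; p_4 = True; p_5 = True; p_6 = True; p_7 = True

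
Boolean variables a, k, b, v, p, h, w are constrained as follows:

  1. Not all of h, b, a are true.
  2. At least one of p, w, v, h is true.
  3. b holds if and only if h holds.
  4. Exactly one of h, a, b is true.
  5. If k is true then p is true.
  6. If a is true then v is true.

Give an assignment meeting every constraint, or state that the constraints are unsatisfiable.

a = True, k = False, b = False, v = True, p = True, h = False, w = False

  (1) {h, b, a}: 1/3 true — not all ✓
  (2) {p, w, v, h}: 2 true — at least one ✓
  (3) b=F, h=F — same ✓
  (4) {h, a, b}: 1 true — exactly one ✓
  (5) k=F ⇒ p: vacuous ✓
  (6) a=T ⇒ v: T ✓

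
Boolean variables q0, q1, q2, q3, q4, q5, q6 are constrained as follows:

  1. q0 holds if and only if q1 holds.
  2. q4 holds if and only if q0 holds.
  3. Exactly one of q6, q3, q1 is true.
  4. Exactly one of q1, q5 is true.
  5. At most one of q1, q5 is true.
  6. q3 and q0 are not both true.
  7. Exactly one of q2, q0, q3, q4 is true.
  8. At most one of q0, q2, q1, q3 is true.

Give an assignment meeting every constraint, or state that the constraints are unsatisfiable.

q0 = False, q1 = False, q2 = True, q3 = False, q4 = False, q5 = True, q6 = True

  (1) q0=F, q1=F — same ✓
  (2) q4=F, q0=F — same ✓
  (3) {q6, q3, q1}: 1 true — exactly one ✓
  (4) {q1, q5}: 1 true — exactly one ✓
  (5) {q1, q5}: 1 true — at most one ✓
  (6) q3=F, q0=F — not both ✓
  (7) {q2, q0, q3, q4}: 1 true — exactly one ✓
  (8) {q0, q2, q1, q3}: 1 true — at most one ✓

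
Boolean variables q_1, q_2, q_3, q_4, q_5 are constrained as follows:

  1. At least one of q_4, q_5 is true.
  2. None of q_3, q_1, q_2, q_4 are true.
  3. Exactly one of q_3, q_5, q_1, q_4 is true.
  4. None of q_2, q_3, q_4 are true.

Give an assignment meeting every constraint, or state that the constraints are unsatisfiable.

q_1 = False; q_2 = False; q_3 = False; q_4 = False; q_5 = True

  (1) {q_4, q_5}: 1 true — at least one ✓
  (2) {q_3, q_1, q_2, q_4}: 0 true — none ✓
  (3) {q_3, q_5, q_1, q_4}: 1 true — exactly one ✓
  (4) {q_2, q_3, q_4}: 0 true — none ✓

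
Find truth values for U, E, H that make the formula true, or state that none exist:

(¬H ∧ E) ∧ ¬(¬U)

U = True; E = True; H = False

  ¬H ∧ E = True
    ¬H = True
  ¬(¬U) = True
    ¬U = False
Both conjuncts True, so the formula holds.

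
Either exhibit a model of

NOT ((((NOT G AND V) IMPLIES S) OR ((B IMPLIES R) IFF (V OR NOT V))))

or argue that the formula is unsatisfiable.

B: True, R: False, G: False, V: True, S: False

  NOT ((((NOT G AND V) IMPLIES S) OR ((B IMPLIES R) IFF (V OR NOT V)))) = True
    ((NOT G AND V) IMPLIES S) OR ((B IMPLIES R) IFF (V OR NOT V)) = False
      (NOT G AND V) IMPLIES S = False
        NOT G AND V = True
          NOT G = True
      (B IMPLIES R) IFF (V OR NOT V) = False
        B IMPLIES R = False
        V OR NOT V = True
          NOT V = False
The formula evaluates to True.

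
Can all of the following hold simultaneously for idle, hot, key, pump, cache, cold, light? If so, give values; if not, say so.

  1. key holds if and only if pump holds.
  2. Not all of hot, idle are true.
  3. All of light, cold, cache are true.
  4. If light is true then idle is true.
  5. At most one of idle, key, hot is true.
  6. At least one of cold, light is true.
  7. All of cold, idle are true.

idle=T, hot=F, key=F, pump=F, cache=T, cold=T, light=T

  (1) key=F, pump=F — same ✓
  (2) {hot, idle}: 1/2 true — not all ✓
  (3) {light, cold, cache}: all 3 true ✓
  (4) light=T ⇒ idle: T ✓
  (5) {idle, key, hot}: 1 true — at most one ✓
  (6) {cold, light}: 2 true — at least one ✓
  (7) {cold, idle}: all 2 true ✓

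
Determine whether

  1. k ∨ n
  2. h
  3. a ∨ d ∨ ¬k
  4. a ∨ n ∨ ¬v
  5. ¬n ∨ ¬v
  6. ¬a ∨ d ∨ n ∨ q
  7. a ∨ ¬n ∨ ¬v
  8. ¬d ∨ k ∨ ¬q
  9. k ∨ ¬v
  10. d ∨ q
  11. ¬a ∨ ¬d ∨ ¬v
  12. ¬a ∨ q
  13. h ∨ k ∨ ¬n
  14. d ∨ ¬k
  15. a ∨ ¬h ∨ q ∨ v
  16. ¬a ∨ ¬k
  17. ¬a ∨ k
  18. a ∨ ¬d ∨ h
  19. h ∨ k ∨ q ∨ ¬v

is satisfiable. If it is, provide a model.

Unit clause (h) forces h = True.
Try a = True:
  (¬a ∨ q) forces q = True.
  (¬a ∨ ¬k) forces k = False.
  clause (¬a ∨ k) is falsified — backtrack.
So a = False.
Try v = True:
  (a ∨ n ∨ ¬v) forces n = True.
  clause (¬n ∨ ¬v) is falsified — backtrack.
So v = False.
  then (a ∨ ¬h ∨ q ∨ v) forces q = True.
Set d = True.
  then (¬d ∨ k ∨ ¬q) forces k = True.
Set n = False.
All clauses satisfied.

a: False; v: False; d: True; h: True; k: True; q: True; n: False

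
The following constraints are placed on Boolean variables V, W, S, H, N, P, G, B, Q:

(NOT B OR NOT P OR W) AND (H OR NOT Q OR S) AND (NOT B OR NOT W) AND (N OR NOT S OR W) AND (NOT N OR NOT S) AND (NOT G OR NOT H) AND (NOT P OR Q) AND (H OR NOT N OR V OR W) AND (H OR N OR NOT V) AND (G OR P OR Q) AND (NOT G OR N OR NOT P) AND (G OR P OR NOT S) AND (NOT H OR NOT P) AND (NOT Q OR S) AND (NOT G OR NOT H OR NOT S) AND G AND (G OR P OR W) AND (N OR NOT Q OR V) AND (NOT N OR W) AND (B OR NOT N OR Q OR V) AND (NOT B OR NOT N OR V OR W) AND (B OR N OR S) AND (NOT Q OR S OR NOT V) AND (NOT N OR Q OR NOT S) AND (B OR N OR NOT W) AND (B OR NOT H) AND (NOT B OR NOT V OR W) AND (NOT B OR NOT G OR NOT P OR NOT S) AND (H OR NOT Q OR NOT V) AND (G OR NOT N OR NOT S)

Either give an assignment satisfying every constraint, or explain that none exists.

V = True, W = True, S = False, H = False, N = True, P = False, G = True, B = False, Q = False

Unit clause (G) forces G = True.
In (NOT G OR NOT H) only NOT H is left, so H = False.
Set V = True.
  then (H OR N OR NOT V) forces N = True.
  then (NOT N OR W) forces W = True.
  then (H OR NOT Q OR NOT V) forces Q = False.
  then (NOT B OR NOT W) forces B = False.
  then (NOT N OR NOT S) forces S = False.
  then (NOT P OR Q) forces P = False.
All clauses satisfied.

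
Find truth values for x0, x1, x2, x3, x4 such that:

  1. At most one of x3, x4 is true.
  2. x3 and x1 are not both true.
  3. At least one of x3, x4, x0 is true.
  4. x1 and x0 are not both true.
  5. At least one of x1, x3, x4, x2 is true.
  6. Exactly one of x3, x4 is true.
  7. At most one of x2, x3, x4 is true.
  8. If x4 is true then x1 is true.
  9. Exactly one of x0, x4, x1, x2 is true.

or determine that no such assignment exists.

x0=T; x1=F; x2=F; x3=T; x4=F

  (1) {x3, x4}: 1 true — at most one ✓
  (2) x3=T, x1=F — not both ✓
  (3) {x3, x4, x0}: 2 true — at least one ✓
  (4) x1=F, x0=T — not both ✓
  (5) {x1, x3, x4, x2}: 1 true — at least one ✓
  (6) {x3, x4}: 1 true — exactly one ✓
  (7) {x2, x3, x4}: 1 true — at most one ✓
  (8) x4=F ⇒ x1: vacuous ✓
  (9) {x0, x4, x1, x2}: 1 true — exactly one ✓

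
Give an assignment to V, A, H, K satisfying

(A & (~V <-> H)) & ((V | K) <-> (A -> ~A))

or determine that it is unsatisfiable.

V=F; A=T; H=T; K=F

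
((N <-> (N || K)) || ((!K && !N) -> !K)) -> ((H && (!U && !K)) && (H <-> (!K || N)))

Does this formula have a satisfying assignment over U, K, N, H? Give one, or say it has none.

U = False, K = False, N = True, H = True

  ((N <-> (N || K)) || ((!K && !N) -> !K)) -> ((H && (!U && !K)) && (H <-> (!K || N))) = True
    (N <-> (N || K)) || ((!K && !N) -> !K) = True
      N <-> (N || K) = True
        N || K = True
      (!K && !N) -> !K = True
        !K && !N = False
          !K = True
          !N = False
        !K = True
    (H && (!U && !K)) && (H <-> (!K || N)) = True
      H && (!U && !K) = True
        !U && !K = True
          !U = True
          !K = True
      H <-> (!K || N) = True
        !K || N = True
          !K = True
The formula evaluates to True.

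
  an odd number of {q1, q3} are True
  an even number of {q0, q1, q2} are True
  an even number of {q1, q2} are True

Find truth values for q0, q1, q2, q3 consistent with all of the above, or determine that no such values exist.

q0: False, q1: False, q2: False, q3: True

{q1, q3}: 1 true → odd ✓
{q0, q1, q2}: 0 true → even ✓
{q1, q2}: 0 true → even ✓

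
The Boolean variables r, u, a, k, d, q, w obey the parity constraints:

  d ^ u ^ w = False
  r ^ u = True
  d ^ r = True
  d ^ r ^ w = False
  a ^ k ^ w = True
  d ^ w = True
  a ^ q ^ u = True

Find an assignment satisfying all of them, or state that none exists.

Unsatisfiable — no assignment works.

Adding constraints 1, 2, 4 mod 2: every variable appears an even number of times on the left, so the left side is 0.
But the right sides sum to 1 (mod 2). 0 ≠ 1 — the system is inconsistent.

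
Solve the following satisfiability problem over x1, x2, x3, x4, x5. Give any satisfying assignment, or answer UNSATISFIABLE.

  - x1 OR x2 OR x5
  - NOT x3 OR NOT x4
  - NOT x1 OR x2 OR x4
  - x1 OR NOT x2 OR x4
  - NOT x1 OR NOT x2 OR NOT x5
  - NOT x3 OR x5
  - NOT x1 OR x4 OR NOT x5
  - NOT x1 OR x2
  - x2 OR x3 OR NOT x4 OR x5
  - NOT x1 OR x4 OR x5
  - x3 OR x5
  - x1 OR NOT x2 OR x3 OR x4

x1=F; x2=F; x3=F; x4=F; x5=T

Try x1 = True:
  (NOT x1 OR x2) forces x2 = True.
  (NOT x1 OR NOT x2 OR NOT x5) forces x5 = False.
  (NOT x3 OR x5) forces x3 = False.
  clause (x3 OR x5) is falsified — backtrack.
So x1 = False.
Set x2 = False.
  then (x1 OR x2 OR x5) forces x5 = True.
Set x3 = False.
Set x4 = False.
All clauses satisfied.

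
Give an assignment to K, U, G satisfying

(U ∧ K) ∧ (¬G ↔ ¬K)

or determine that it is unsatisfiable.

K=T, U=T, G=T

  U ∧ K = True
  ¬G ↔ ¬K = True
    ¬G = False
    ¬K = False
Both conjuncts True, so the formula holds.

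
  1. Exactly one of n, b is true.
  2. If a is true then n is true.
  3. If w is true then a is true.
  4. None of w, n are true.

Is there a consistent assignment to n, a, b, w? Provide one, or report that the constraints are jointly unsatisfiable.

n = False, a = False, b = True, w = False

  (1) {n, b}: 1 true — exactly one ✓
  (2) a=F ⇒ n: vacuous ✓
  (3) w=F ⇒ a: vacuous ✓
  (4) {w, n}: 0 true — none ✓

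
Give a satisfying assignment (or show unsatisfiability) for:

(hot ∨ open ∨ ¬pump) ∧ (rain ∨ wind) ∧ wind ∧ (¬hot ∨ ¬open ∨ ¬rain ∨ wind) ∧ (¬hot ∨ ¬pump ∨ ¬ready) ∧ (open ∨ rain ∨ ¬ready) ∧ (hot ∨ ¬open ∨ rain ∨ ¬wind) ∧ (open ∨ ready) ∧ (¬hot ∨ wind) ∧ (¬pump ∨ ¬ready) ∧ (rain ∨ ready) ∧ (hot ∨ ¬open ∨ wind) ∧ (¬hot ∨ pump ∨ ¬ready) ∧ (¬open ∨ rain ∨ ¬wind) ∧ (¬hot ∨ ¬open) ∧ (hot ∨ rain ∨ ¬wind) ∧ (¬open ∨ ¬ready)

Unit clause (wind) forces wind = True.
Set ready = False.
  then (open ∨ ready) forces open = True.
  then (rain ∨ ready) forces rain = True.
  then (¬hot ∨ ¬open) forces hot = False.
Set pump = True.
All clauses satisfied.

ready=F; pump=T; open=T; rain=T; wind=T; hot=F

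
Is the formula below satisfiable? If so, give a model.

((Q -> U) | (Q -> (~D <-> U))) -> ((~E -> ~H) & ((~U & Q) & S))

H = False, S = True, U = False, D = True, Q = True, E = True

  ((Q -> U) | (Q -> (~D <-> U))) -> ((~E -> ~H) & ((~U & Q) & S)) = True
    (Q -> U) | (Q -> (~D <-> U)) = True
      Q -> U = False
      Q -> (~D <-> U) = True
        ~D <-> U = True
          ~D = False
    (~E -> ~H) & ((~U & Q) & S) = True
      ~E -> ~H = True
        ~E = False
        ~H = True
      (~U & Q) & S = True
        ~U & Q = True
          ~U = True
The formula evaluates to True.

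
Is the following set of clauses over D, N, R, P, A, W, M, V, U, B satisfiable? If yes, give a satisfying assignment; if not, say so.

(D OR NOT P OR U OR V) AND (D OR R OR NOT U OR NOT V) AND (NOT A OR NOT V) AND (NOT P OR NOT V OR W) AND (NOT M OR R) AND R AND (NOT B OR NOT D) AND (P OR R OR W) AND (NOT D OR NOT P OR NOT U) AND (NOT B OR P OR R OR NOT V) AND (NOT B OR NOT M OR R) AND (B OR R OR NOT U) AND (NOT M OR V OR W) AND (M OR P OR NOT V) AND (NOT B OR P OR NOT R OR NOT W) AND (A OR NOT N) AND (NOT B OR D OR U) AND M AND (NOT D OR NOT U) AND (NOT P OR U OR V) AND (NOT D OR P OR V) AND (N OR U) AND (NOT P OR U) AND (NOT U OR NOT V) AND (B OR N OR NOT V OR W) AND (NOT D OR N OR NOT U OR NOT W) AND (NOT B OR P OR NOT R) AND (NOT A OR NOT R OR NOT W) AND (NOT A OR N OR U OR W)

D = False; N = False; R = True; P = True; A = False; W = True; M = True; V = False; U = True; B = False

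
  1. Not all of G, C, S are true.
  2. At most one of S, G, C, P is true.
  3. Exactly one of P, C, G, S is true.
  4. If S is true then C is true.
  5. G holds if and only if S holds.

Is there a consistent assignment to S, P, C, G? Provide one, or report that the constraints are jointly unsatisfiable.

S: False, P: True, C: False, G: False

  (1) {G, C, S}: 0/3 true — not all ✓
  (2) {S, G, C, P}: 1 true — at most one ✓
  (3) {P, C, G, S}: 1 true — exactly one ✓
  (4) S=F ⇒ C: vacuous ✓
  (5) G=F, S=F — same ✓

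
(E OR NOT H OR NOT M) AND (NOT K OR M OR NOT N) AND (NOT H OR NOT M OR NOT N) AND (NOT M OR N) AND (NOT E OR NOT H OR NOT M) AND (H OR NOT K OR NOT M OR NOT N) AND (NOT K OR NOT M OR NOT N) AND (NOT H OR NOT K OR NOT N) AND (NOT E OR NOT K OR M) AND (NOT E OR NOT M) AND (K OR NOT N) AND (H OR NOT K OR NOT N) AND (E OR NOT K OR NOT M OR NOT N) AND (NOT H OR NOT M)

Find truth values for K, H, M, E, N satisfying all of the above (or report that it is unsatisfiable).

K: True, H: False, M: False, E: False, N: False

Set K = True.
Set H = False.
  then (H OR NOT K OR NOT N) forces N = False.
  then (NOT M OR N) forces M = False.
  then (NOT E OR NOT K OR M) forces E = False.
All clauses satisfied.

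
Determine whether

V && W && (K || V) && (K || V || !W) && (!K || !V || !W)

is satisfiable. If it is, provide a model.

Unit clause (V) forces V = True.
Unit clause (W) forces W = True.
In (!K || !V || !W) only !K is left, so K = False.
Check each clause:
  (V): V holds.
  (W): W holds.
  (K || V): V holds.
  (K || V || !W): V holds.
  (!K || !V || !W): !K holds.
All clauses satisfied.

W: True, V: True, K: False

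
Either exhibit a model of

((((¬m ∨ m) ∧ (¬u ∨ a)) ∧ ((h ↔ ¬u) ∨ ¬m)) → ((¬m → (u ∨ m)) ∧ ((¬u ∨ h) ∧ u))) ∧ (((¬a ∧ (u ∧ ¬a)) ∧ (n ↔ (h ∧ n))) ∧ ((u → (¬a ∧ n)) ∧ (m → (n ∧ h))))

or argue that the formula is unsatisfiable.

n=T, h=T, m=F, u=T, a=F

  (((¬m ∨ m) ∧ (¬u ∨ a)) ∧ ((h ↔ ¬u) ∨ ¬m)) → ((¬m → (u ∨ m)) ∧ ((¬u ∨ h) ∧ u)) = True
    ((¬m ∨ m) ∧ (¬u ∨ a)) ∧ ((h ↔ ¬u) ∨ ¬m) = False
      (¬m ∨ m) ∧ (¬u ∨ a) = False
        ¬m ∨ m = True
          ¬m = True
        ¬u ∨ a = False
          ¬u = False
      (h ↔ ¬u) ∨ ¬m = True
        h ↔ ¬u = False
          ¬u = False
        ¬m = True
    (¬m → (u ∨ m)) ∧ ((¬u ∨ h) ∧ u) = True
      ¬m → (u ∨ m) = True
        ¬m = True
        u ∨ m = True
      (¬u ∨ h) ∧ u = True
        ¬u ∨ h = True
          ¬u = False
  ((¬a ∧ (u ∧ ¬a)) ∧ (n ↔ (h ∧ n))) ∧ ((u → (¬a ∧ n)) ∧ (m → (n ∧ h))) = True
    (¬a ∧ (u ∧ ¬a)) ∧ (n ↔ (h ∧ n)) = True
      ¬a ∧ (u ∧ ¬a) = True
        ¬a = True
        u ∧ ¬a = True
          ¬a = True
      n ↔ (h ∧ n) = True
        h ∧ n = True
    (u → (¬a ∧ n)) ∧ (m → (n ∧ h)) = True
      u → (¬a ∧ n) = True
        ¬a ∧ n = True
          ¬a = True
      m → (n ∧ h) = True
        n ∧ h = True
Both conjuncts True, so the formula holds.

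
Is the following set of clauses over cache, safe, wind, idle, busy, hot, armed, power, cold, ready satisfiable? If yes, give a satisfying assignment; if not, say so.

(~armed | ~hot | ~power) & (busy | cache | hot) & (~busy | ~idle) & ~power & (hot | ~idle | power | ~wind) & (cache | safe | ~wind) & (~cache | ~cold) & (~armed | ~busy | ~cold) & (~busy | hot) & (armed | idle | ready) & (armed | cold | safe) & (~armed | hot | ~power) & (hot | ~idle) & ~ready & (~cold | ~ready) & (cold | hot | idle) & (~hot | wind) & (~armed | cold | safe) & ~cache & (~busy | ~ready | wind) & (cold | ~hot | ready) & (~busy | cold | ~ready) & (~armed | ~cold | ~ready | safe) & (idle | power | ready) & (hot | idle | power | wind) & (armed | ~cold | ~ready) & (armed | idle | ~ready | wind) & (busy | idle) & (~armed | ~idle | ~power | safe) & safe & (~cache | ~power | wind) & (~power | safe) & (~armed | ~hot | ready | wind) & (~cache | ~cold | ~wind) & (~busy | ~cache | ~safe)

cache: False, safe: True, wind: True, idle: True, busy: False, hot: True, armed: True, power: False, cold: True, ready: False

Unit clause (~power) forces power = False.
Unit clause (~ready) forces ready = False.
Unit clause (~cache) forces cache = False.
In (idle | power | ready) only idle is left, so idle = True.
Unit clause (safe) forces safe = True.
In (~busy | ~idle) only ~busy is left, so busy = False.
In (hot | ~idle) only hot is left, so hot = True.
In (~hot | wind) only wind is left, so wind = True.
In (cold | ~hot | ready) only cold is left, so cold = True.
Set armed = True.
All clauses satisfied.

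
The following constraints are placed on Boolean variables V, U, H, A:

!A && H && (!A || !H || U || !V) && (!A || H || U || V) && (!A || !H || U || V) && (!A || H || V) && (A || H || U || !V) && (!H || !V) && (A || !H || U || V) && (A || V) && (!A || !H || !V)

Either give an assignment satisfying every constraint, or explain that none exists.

Case H = True:
  (!A) forces A = False.
  (!H || !V) forces V = False.
  Clause (A || V) is falsified — contradiction.
Case H = False:
  Clause (H) is falsified — contradiction.
Both cases fail, so the formula is unsatisfiable.

Unsatisfiable — no assignment works.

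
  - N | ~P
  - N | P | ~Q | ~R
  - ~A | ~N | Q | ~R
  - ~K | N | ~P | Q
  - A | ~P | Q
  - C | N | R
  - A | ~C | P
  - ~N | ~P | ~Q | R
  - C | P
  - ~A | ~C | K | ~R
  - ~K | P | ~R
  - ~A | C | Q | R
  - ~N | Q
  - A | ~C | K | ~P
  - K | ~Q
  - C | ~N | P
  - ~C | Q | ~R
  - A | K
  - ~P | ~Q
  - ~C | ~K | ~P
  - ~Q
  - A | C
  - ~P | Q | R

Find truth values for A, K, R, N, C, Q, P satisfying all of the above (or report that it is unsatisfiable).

Unit clause (~Q) forces Q = False.
In (~N | Q) only ~N is left, so N = False.
In (N | ~P) only ~P is left, so P = False.
In (C | P) only C is left, so C = True.
In (~C | Q | ~R) only ~R is left, so R = False.
In (A | ~C | P) only A is left, so A = True.
Set K = True.
All clauses satisfied.

A: True; K: True; R: False; N: False; C: True; Q: False; P: False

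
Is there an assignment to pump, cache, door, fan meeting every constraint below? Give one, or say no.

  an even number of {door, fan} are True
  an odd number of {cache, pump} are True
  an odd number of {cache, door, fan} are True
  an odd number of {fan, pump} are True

pump = False, cache = True, door = True, fan = True

{door, fan}: 2 true → even ✓
{cache, pump}: 1 true → odd ✓
{cache, door, fan}: 3 true → odd ✓
{fan, pump}: 1 true → odd ✓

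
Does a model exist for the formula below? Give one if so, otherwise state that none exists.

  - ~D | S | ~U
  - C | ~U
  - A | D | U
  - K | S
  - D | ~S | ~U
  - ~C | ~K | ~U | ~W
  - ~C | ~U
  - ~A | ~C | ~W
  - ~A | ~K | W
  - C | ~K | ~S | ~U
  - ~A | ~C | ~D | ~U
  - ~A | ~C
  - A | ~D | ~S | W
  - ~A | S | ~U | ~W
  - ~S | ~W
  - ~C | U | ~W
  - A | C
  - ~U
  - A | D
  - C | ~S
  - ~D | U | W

Unit clause (~U) forces U = False.
Set D = False.
  then (A | D | U) forces A = True.
  then (~A | ~C) forces C = False.
  then (C | ~S) forces S = False.
  then (K | S) forces K = True.
  then (~A | ~K | W) forces W = True.
All clauses satisfied.

D = False, K = True, W = True, S = False, C = False, A = True, U = False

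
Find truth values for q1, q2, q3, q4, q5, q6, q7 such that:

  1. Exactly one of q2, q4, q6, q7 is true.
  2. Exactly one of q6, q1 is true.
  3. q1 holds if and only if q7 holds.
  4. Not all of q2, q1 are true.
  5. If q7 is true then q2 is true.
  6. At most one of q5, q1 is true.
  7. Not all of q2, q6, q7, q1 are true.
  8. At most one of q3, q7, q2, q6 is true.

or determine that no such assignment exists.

q1 = False, q2 = False, q3 = False, q4 = False, q5 = False, q6 = True, q7 = False

  (1) {q2, q4, q6, q7}: 1 true — exactly one ✓
  (2) {q6, q1}: 1 true — exactly one ✓
  (3) q1=F, q7=F — same ✓
  (4) {q2, q1}: 0/2 true — not all ✓
  (5) q7=F ⇒ q2: vacuous ✓
  (6) {q5, q1}: 0 true — at most one ✓
  (7) {q2, q6, q7, q1}: 1/4 true — not all ✓
  (8) {q3, q7, q2, q6}: 1 true — at most one ✓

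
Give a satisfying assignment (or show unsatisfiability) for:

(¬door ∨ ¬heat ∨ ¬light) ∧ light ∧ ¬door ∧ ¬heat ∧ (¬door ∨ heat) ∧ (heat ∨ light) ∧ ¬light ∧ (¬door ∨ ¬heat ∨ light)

Unsatisfiable — no assignment works.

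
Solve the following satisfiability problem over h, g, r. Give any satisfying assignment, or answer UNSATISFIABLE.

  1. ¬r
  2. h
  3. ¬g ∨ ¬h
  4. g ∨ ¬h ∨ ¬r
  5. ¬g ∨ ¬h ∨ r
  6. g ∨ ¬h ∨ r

Case h = True:
  (¬r) forces r = False.
  (¬g ∨ ¬h) forces g = False.
  Clause (g ∨ ¬h ∨ r) is falsified — contradiction.
Case h = False:
  Clause (h) is falsified — contradiction.
Both cases fail, so the formula is unsatisfiable.

The formula is unsatisfiable.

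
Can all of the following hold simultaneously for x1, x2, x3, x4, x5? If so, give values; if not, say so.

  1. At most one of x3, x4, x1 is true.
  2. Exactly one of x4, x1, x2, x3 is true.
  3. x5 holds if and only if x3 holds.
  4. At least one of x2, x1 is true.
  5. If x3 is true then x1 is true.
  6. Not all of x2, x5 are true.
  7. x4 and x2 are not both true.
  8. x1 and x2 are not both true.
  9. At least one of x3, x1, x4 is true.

x1: True, x2: False, x3: False, x4: False, x5: False

  (1) {x3, x4, x1}: 1 true — at most one ✓
  (2) {x4, x1, x2, x3}: 1 true — exactly one ✓
  (3) x5=F, x3=F — same ✓
  (4) {x2, x1}: 1 true — at least one ✓
  (5) x3=F ⇒ x1: vacuous ✓
  (6) {x2, x5}: 0/2 true — not all ✓
  (7) x4=F, x2=F — not both ✓
  (8) x1=T, x2=F — not both ✓
  (9) {x3, x1, x4}: 1 true — at least one ✓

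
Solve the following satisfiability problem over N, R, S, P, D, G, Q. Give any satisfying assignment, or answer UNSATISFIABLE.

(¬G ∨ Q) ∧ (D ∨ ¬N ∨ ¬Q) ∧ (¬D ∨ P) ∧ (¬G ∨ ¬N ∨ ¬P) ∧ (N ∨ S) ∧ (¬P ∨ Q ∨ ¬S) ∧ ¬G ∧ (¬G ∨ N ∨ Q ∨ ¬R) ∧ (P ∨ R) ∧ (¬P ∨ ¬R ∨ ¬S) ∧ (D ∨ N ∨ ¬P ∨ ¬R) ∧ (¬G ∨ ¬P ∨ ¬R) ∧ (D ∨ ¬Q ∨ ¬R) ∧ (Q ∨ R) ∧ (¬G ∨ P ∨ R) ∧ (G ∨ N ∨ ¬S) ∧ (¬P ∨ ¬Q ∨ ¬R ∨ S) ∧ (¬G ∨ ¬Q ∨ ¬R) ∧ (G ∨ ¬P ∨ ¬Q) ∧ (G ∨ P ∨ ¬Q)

Unit clause (¬G) forces G = False.
Set N = True.
Try R = False:
  (P ∨ R) forces P = True.
  (Q ∨ R) forces Q = True.
  clause (G ∨ ¬P ∨ ¬Q) is falsified — backtrack.
So R = True.
Set S = False.
Set P = False.
  then (¬D ∨ P) forces D = False.
  then (D ∨ ¬Q ∨ ¬R) forces Q = False.
All clauses satisfied.

N = True; R = True; S = False; P = False; D = False; G = False; Q = False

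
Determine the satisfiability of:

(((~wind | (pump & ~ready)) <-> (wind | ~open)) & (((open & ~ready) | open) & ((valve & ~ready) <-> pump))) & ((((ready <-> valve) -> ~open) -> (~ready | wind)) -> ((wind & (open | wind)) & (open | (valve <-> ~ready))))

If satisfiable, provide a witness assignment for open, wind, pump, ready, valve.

open = True; wind = True; pump = True; ready = False; valve = True

  ((~wind | (pump & ~ready)) <-> (wind | ~open)) & (((open & ~ready) | open) & ((valve & ~ready) <-> pump)) = True
    (~wind | (pump & ~ready)) <-> (wind | ~open) = True
      ~wind | (pump & ~ready) = True
        ~wind = False
        pump & ~ready = True
          ~ready = True
      wind | ~open = True
        ~open = False
    ((open & ~ready) | open) & ((valve & ~ready) <-> pump) = True
      (open & ~ready) | open = True
        open & ~ready = True
          ~ready = True
      (valve & ~ready) <-> pump = True
        valve & ~ready = True
          ~ready = True
  (((ready <-> valve) -> ~open) -> (~ready | wind)) -> ((wind & (open | wind)) & (open | (valve <-> ~ready))) = True
    ((ready <-> valve) -> ~open) -> (~ready | wind) = True
      (ready <-> valve) -> ~open = True
        ready <-> valve = False
        ~open = False
      ~ready | wind = True
        ~ready = True
    (wind & (open | wind)) & (open | (valve <-> ~ready)) = True
      wind & (open | wind) = True
        open | wind = True
      open | (valve <-> ~ready) = True
        valve <-> ~ready = True
          ~ready = True
Both conjuncts True, so the formula holds.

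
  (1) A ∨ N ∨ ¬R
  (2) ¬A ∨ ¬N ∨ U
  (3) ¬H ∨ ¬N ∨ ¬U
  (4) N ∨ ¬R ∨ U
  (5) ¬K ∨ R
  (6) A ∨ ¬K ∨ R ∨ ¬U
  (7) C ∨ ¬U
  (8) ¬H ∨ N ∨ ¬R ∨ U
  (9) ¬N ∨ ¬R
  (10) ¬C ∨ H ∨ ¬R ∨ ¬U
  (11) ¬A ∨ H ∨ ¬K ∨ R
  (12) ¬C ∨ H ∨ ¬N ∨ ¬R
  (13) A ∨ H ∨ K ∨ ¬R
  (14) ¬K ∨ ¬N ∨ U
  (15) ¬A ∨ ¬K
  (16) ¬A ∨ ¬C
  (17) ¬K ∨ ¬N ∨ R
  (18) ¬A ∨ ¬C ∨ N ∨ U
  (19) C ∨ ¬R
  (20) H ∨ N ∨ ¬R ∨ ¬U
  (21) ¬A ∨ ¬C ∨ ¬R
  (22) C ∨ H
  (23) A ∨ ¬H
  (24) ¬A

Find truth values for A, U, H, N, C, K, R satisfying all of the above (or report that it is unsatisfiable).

Unit clause (¬A) forces A = False.
In (A ∨ ¬H) only ¬H is left, so H = False.
In (C ∨ H) only C is left, so C = True.
Set U = False.
Set N = True.
  then (¬N ∨ ¬R) forces R = False.
  then (¬K ∨ ¬N ∨ U) forces K = False.
All clauses satisfied.

A=F; U=F; H=F; N=T; C=T; K=F; R=F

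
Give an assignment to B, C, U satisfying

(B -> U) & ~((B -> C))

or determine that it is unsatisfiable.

B = True, C = False, U = True

  B -> U = True
  ~((B -> C)) = True
    B -> C = False
Both conjuncts True, so the formula holds.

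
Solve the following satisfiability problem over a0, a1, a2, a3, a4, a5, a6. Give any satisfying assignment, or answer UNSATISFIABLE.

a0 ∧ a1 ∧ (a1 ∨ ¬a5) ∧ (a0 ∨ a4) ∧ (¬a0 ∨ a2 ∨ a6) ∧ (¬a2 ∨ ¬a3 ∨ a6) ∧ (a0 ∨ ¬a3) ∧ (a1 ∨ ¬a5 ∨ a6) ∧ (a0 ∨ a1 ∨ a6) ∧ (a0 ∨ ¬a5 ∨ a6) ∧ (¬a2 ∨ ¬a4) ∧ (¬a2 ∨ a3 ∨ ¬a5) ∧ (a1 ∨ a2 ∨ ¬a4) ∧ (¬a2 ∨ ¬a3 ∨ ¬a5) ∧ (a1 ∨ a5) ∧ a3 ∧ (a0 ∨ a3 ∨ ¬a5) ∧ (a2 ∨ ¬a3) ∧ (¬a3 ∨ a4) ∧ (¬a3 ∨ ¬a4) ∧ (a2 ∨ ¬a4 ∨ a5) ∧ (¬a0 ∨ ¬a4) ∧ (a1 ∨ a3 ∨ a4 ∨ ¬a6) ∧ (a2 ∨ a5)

Case a4 = True:
  (a0) forces a0 = True.
  Clause (¬a0 ∨ ¬a4) is falsified — contradiction.
Case a4 = False:
  (a0) forces a0 = True.
  (a1) forces a1 = True.
  (a3) forces a3 = True.
  Clause (¬a3 ∨ a4) is falsified — contradiction.
Both cases fail, so the formula is unsatisfiable.

No satisfying assignment exists.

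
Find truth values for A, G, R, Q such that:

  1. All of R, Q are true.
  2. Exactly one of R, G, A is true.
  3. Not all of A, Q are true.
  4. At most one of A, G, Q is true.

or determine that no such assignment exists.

A = False, G = False, R = True, Q = True

  (1) {R, Q}: all 2 true ✓
  (2) {R, G, A}: 1 true — exactly one ✓
  (3) {A, Q}: 1/2 true — not all ✓
  (4) {A, G, Q}: 1 true — at most one ✓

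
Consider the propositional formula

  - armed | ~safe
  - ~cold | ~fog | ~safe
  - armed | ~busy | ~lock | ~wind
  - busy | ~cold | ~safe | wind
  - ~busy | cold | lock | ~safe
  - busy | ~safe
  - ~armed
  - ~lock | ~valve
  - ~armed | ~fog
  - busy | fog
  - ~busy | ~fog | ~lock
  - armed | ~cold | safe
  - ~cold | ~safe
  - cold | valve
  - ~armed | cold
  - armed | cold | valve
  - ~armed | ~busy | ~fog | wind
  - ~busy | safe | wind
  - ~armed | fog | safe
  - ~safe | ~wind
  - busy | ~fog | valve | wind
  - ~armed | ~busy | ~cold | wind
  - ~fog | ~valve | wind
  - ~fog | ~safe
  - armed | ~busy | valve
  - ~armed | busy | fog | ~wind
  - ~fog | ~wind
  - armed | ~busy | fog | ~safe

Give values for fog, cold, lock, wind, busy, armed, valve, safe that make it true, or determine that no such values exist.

Unit clause (~armed) forces armed = False.
In (armed | ~safe) only ~safe is left, so safe = False.
In (armed | ~cold | safe) only ~cold is left, so cold = False.
In (cold | valve) only valve is left, so valve = True.
In (~lock | ~valve) only ~lock is left, so lock = False.
Try fog = True:
  (~fog | ~valve | wind) forces wind = True.
  clause (~fog | ~wind) is falsified — backtrack.
So fog = False.
  then (busy | fog) forces busy = True.
  then (~busy | safe | wind) forces wind = True.
All clauses satisfied.

fog=F, cold=F, lock=F, wind=T, busy=T, armed=F, valve=T, safe=F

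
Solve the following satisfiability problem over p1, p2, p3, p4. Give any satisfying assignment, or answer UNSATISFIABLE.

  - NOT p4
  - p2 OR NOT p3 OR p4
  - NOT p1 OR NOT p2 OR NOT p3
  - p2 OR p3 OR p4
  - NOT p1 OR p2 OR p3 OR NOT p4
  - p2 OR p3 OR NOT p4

p1: True, p2: True, p3: False, p4: False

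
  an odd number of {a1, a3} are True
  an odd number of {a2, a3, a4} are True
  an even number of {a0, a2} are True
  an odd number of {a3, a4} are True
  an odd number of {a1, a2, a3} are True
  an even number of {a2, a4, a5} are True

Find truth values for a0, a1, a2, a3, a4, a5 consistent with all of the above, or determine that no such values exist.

a0 = False; a1 = False; a2 = False; a3 = True; a4 = False; a5 = False

{a1, a3}: 1 true → odd ✓
{a2, a3, a4}: 1 true → odd ✓
{a0, a2}: 0 true → even ✓
{a3, a4}: 1 true → odd ✓
{a1, a2, a3}: 1 true → odd ✓
{a2, a4, a5}: 0 true → even ✓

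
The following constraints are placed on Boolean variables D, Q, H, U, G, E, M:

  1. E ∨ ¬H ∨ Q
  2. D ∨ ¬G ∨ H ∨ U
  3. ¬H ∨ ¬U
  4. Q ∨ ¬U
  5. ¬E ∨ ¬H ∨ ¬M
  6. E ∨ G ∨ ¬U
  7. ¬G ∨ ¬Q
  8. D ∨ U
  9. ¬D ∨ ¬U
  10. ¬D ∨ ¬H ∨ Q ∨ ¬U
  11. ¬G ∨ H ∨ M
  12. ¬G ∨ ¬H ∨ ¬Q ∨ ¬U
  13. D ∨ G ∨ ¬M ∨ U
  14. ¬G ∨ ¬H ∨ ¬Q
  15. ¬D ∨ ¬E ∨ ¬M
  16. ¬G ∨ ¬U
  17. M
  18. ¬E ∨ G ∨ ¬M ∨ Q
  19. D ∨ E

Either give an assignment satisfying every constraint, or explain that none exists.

Unit clause (M) forces M = True.
Set D = False.
  then (D ∨ U) forces U = True.
  then (¬G ∨ ¬U) forces G = False.
  then (D ∨ E) forces E = True.
  then (¬H ∨ ¬U) forces H = False.
  then (Q ∨ ¬U) forces Q = True.
All clauses satisfied.

D = False; Q = True; H = False; U = True; G = False; E = True; M = True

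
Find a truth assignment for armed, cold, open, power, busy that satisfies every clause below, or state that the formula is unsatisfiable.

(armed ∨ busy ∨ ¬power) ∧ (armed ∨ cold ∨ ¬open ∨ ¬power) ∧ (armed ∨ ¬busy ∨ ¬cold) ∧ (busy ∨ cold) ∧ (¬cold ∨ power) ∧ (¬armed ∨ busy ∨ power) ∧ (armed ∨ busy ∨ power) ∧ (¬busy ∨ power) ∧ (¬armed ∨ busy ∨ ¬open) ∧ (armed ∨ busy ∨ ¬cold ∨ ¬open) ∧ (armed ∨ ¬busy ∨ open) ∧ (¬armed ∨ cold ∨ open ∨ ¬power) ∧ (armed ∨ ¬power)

armed = True, cold = False, open = True, power = True, busy = True

Try armed = False:
  (armed ∨ ¬power) forces power = False.
  (¬cold ∨ power) forces cold = False.
  (busy ∨ cold) forces busy = True.
  clause (¬busy ∨ power) is falsified — backtrack.
So armed = True.
Set cold = False.
  then (busy ∨ cold) forces busy = True.
  then (¬busy ∨ power) forces power = True.
  then (¬armed ∨ cold ∨ open ∨ ¬power) forces open = True.
All clauses satisfied.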